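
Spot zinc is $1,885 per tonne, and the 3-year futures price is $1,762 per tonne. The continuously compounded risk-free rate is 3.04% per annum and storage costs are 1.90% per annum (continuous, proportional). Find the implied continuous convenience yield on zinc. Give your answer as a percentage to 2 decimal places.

7.19%

F = S·e^((r+u−y)T) ⇒ (r+u−y) = ln(F/S)/T
ln(1762/1885) = -0.067478; /T ⇒ -0.022493
y = r + u − ln(F/S)/T = 0.0304 + 0.0190 + 0.022493 = 0.071893
y = 7.19%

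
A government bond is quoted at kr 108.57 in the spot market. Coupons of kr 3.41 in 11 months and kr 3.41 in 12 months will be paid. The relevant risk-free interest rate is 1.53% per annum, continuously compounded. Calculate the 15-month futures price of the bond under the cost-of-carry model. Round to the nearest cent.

PV(coupons) I = 3.41·e^(−0.0153·11/12) + 3.41·e^(−0.0153·12/12)
I = 3.3625 + 3.3582 = 6.7207
F = (S − I)·e^(rT) = (108.57 − 6.7207) · e^(0.0153·15/12)
= 101.8493 · e^0.019125 = 101.8493 × 1.019309 = kr 103.82

kr 103.82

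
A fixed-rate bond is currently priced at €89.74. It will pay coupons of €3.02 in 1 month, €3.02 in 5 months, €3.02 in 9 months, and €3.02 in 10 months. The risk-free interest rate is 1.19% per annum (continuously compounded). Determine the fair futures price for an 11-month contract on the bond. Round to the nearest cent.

€78.59

PV(coupons) I = 3.02·e^(−0.0119·1/12) + 3.02·e^(−0.0119·5/12) + 3.02·e^(−0.0119·9/12) + 3.02·e^(−0.0119·10/12)
I = 3.0170 + 3.0051 + 2.9932 + 2.9902 = 12.0055
F = (S − I)·e^(rT) = (89.74 − 12.0055) · e^(0.0119·11/12)
= 77.7345 · e^0.010908 = 77.7345 × 1.010968 = €78.59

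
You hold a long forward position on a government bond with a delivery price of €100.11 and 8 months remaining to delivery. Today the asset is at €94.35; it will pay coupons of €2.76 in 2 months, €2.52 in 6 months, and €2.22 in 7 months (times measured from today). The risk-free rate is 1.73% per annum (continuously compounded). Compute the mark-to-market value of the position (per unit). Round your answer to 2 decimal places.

-€12.06

PV(remaining coupons) I = 2.76·e^(−0.0173·2/12) + 2.52·e^(−0.0173·6/12) + 2.22·e^(−0.0173·7/12) = 7.4481
Current forward F = (S − I)·e^(rT) = (94.35 − 7.4481)·e^(0.0173·8/12) = 86.9019 × 1.011600 = 87.9100
Value (long) = (F − K)·e^(−rT) = (87.9100 − 100.11) × 0.988533 = -12.0601
Value = -€12.06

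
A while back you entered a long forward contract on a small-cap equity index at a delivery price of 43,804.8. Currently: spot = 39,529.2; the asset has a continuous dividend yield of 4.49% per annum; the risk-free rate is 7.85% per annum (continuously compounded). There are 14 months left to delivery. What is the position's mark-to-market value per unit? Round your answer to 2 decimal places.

Current fair forward for the remaining 14 months: F = S·e^((r − q)·T), (r − q) = 0.0785 − 0.0449 = 0.0336
F = 39529.2 · e^(0.0336 × 14/12) = 39529.2 × 1.03997846 = 41109.5165
Value of long forward = (F − K)·e^(−rT) = (41109.5165 − 43804.8) · e^(−0.0785·14/12)
= -2695.2835 × 0.91248527 = -2459.41

-2459.41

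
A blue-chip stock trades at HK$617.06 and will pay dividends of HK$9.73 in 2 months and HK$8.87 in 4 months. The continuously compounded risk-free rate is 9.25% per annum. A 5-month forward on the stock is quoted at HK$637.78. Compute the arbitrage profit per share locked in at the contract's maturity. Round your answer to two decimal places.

HK$15.37 per share

PV(dividends) I = 9.73·e^(−0.0925·2/12) + 8.87·e^(−0.0925·4/12) = 18.1818
Fair forward F* = (S − I)·e^(rT) = (617.06 − 18.1818)·e^0.038542 = 598.8782 × 1.039294 = 622.4105
Market HK$637.78 > fair 622.4105: forward overpriced → cash-and-carry (borrow at r, buy the stock and collect the dividends, short the forward).
Profit at T = |F_mkt − F*| = |637.78 − 622.4105| = HK$15.37 per share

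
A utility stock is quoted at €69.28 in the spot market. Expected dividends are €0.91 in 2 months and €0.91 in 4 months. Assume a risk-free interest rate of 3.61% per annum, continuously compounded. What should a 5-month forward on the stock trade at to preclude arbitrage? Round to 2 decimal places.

PV(dividends) I = 0.91·e^(−0.0361·2/12) + 0.91·e^(−0.0361·4/12)
I = 0.9045 + 0.8991 = 1.8036
F = (S − I)·e^(rT) = (69.28 − 1.8036) · e^(0.0361·5/12)
= 67.4764 · e^0.015042 = 67.4764 × 1.015156 = €68.50

€68.50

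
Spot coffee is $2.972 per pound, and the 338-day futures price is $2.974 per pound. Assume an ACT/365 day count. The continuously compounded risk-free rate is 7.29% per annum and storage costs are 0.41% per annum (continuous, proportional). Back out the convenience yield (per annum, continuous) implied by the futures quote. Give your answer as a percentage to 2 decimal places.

F = S·e^((r+u−y)T) ⇒ (r+u−y) = ln(F/S)/T
ln(2.974/2.972) = 0.000673; /T ⇒ 0.000727
y = r + u − ln(F/S)/T = 0.0729 + 0.0041 − 0.000727 = 0.076273
y = 7.63%

7.63%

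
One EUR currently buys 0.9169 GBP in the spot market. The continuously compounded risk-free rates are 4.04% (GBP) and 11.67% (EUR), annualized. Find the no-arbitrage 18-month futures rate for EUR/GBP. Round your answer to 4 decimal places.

F = S·e^((r_GBP − r_EUR)T) = 0.9169 · e^((0.0404 − 0.1167) × 18/12)
= 0.9169 · e^-0.114450 = 0.9169 × 0.891857
F = 0.8177 GBP per EUR

0.8177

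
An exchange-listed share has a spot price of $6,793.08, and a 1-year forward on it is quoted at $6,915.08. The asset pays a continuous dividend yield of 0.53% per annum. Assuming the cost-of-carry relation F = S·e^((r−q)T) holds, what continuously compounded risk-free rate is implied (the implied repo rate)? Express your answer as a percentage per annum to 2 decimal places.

2.31%

From F = S·e^((r−q)T): (r − q) = ln(F/S)/T
ln(6915.08/6793.08) = ln(1.017959) = 0.017800
(r − q) = 0.017800 / (12/12) = 0.017800
r = ln(F/S)/T + q = 0.017800 + 0.0053 = 0.023100
r = 2.31%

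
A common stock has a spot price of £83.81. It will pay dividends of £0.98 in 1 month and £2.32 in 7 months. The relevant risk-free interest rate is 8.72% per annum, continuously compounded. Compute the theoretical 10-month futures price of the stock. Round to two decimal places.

£86.71

PV(dividends) I = 0.98·e^(−0.0872·1/12) + 2.32·e^(−0.0872·7/12)
I = 0.9729 + 2.2049 = 3.1778
F = (S − I)·e^(rT) = (83.81 − 3.1778) · e^(0.0872·10/12)
= 80.6322 · e^0.072667 = 80.6322 × 1.075372 = £86.71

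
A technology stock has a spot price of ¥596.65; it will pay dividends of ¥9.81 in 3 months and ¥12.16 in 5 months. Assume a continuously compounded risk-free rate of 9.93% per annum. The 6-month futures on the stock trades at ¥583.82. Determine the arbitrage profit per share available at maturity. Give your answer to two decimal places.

PV(dividends) I = 9.81·e^(−0.0993·3/12) + 12.16·e^(−0.0993·5/12) = 21.2366
Fair futures F* = (S − I)·e^(rT) = (596.65 − 21.2366)·e^0.049650 = 575.4134 × 1.050903 = 604.7037
Market ¥583.82 < fair 604.7037: forward underpriced → reverse cash-and-carry (short the stock, invest proceeds at r, pay the dividends, go long the forward).
Profit at T = |F_mkt − F*| = |583.82 − 604.7037| = ¥20.88 per share

¥20.88 per share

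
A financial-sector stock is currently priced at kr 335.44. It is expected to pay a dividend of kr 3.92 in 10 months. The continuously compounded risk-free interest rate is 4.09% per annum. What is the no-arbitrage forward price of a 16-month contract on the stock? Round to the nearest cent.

PV(dividends) I = 3.92·e^(−0.0409·10/12)
I = 3.7886
F = (S − I)·e^(rT) = (335.44 − 3.7886) · e^(0.0409·16/12)
= 331.6514 · e^0.054533 = 331.6514 × 1.056047 = kr 350.24

kr 350.24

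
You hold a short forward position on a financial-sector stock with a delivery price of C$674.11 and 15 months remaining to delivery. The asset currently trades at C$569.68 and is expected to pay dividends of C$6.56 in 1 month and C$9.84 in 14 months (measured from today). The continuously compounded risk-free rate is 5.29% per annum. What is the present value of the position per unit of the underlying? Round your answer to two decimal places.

C$77.08

PV(remaining dividends) I = 6.56·e^(−0.0529·1/12) + 9.84·e^(−0.0529·14/12) = 15.7822
Current forward F = (S − I)·e^(rT) = (569.68 − 15.7822)·e^(0.0529·15/12) = 553.8978 × 1.068360 = 591.7623
Value (long) = (F − K)·e^(−rT) = (591.7623 − 674.11) × 0.936014 = -77.0786
Short position value = −(long value) = C$77.08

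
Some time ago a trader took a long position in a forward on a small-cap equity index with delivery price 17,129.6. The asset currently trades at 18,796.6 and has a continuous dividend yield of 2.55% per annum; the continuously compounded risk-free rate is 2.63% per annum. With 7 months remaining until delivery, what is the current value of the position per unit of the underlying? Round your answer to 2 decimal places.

Current fair forward for the remaining 7 months: F = S·e^((r − q)·T), (r − q) = 0.0263 − 0.0255 = 0.0008
F = 18796.6 · e^(0.0008 × 7/12) = 18796.6 × 1.00046678 = 18805.3739
Value of long forward = (F − K)·e^(−rT) = (18805.3739 − 17129.6) · e^(−0.0263·7/12)
= 1675.7739 × 0.98477542 = 1650.26

1650.26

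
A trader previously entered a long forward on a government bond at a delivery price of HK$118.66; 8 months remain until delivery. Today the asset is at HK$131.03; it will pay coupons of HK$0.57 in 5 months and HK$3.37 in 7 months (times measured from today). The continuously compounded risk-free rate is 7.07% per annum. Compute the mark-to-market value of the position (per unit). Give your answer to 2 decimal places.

HK$14.05

PV(remaining coupons) I = 0.57·e^(−0.0707·5/12) + 3.37·e^(−0.0707·7/12) = 3.7873
Current forward F = (S − I)·e^(rT) = (131.03 − 3.7873)·e^(0.0707·8/12) = 127.2427 × 1.048262 = 133.3837
Value (long) = (F − K)·e^(−rT) = (133.3837 − 118.66) × 0.953960 = 14.0458
Value = HK$14.05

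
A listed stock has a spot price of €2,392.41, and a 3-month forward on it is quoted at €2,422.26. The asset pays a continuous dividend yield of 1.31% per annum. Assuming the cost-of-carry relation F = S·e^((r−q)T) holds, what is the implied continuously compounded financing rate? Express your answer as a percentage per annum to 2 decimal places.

6.27%

From F = S·e^((r−q)T): (r − q) = ln(F/S)/T
ln(2422.26/2392.41) = ln(1.012477) = 0.012400
(r − q) = 0.012400 / (3/12) = 0.049600
r = ln(F/S)/T + q = 0.049600 + 0.0131 = 0.062700
r = 6.27%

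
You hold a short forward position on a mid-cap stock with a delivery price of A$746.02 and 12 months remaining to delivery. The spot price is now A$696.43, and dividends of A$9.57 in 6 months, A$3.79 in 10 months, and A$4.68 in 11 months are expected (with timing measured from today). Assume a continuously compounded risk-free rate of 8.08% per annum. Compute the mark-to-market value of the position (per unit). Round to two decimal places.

A$8.76

PV(remaining dividends) I = 9.57·e^(−0.0808·6/12) + 3.79·e^(−0.0808·10/12) + 4.68·e^(−0.0808·11/12) = 17.0802
Current forward F = (S − I)·e^(rT) = (696.43 − 17.0802)·e^(0.0808·12/12) = 679.3498 × 1.084154 = 736.5198
Value (long) = (F − K)·e^(−rT) = (736.5198 − 746.02) × 0.922378 = -8.7628
Short position value = −(long value) = A$8.76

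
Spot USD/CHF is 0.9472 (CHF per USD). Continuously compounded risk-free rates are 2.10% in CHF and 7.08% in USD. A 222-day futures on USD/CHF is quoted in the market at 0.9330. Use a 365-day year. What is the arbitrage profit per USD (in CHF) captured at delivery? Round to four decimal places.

Fair futures: F* = S·e^(carry·T), with carry = (r_CHF − r_USD) = 0.0210 − 0.0708 = -0.0498
F* = 0.9472 · e^(-0.0498 × 222/365) = 0.9472 · e^-0.030289 = 0.9472 × 0.970165 = 0.9189
Market 0.9330 > fair 0.9189: forward overpriced → cash-and-carry (buy spot, short the forward).
At maturity, profit = |F_mkt − F*| = |0.9330 − 0.9189| = 0.0141 per USD (in CHF)

0.0141 per USD (in CHF)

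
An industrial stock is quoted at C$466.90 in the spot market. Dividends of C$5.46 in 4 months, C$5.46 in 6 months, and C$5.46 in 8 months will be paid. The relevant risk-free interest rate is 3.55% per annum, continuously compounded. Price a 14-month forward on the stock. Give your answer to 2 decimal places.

C$469.87

PV(dividends) I = 5.46·e^(−0.0355·4/12) + 5.46·e^(−0.0355·6/12) + 5.46·e^(−0.0355·8/12)
I = 5.3958 + 5.3639 + 5.3323 = 16.0920
F = (S − I)·e^(rT) = (466.90 − 16.0920) · e^(0.0355·14/12)
= 450.8080 · e^0.041417 = 450.8080 × 1.042287 = C$469.87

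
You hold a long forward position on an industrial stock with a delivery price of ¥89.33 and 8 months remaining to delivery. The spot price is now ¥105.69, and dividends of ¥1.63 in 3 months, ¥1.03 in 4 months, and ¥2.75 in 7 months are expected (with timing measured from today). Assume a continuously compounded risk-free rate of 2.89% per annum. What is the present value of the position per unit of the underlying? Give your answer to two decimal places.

¥12.72

PV(remaining dividends) I = 1.63·e^(−0.0289·3/12) + 1.03·e^(−0.0289·4/12) + 2.75·e^(−0.0289·7/12) = 5.3424
Current forward F = (S − I)·e^(rT) = (105.69 − 5.3424)·e^(0.0289·8/12) = 100.3476 × 1.019453 = 102.2997
Value (long) = (F − K)·e^(−rT) = (102.2997 − 89.33) × 0.980918 = 12.7222
Value = ¥12.72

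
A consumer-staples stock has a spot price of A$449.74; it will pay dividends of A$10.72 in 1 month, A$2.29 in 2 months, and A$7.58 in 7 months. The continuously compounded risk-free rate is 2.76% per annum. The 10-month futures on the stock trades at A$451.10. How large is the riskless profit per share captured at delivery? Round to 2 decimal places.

PV(dividends) I = 10.72·e^(−0.0276·1/12) + 2.29·e^(−0.0276·2/12) + 7.58·e^(−0.0276·7/12) = 20.4338
Fair futures F* = (S − I)·e^(rT) = (449.74 − 20.4338)·e^0.023000 = 429.3062 × 1.023267 = 439.2949
Market A$451.10 > fair 439.2949: forward overpriced → cash-and-carry (borrow at r, buy the stock and collect the dividends, short the forward).
Profit at T = |F_mkt − F*| = |451.10 − 439.2949| = A$11.81 per share

A$11.81 per share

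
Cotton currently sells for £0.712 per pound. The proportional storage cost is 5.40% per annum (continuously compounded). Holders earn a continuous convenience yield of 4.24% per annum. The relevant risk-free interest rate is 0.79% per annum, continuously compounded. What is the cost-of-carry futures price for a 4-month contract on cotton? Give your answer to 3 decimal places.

Net carry = r + u − y = 0.0079 + 0.0540 − 0.0424 = 0.0195
F = S·e^((r+u−y)T) = 0.712 · e^(0.0195 × 4/12) = 0.712 · e^0.006500
= 0.712 × 1.006521 = £0.717 per pound

£0.717 per pound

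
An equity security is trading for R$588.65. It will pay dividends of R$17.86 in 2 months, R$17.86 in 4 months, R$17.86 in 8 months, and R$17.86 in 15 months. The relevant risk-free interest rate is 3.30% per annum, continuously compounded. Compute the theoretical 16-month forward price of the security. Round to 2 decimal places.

PV(dividends) I = 17.86·e^(−0.0330·2/12) + 17.86·e^(−0.0330·4/12) + 17.86·e^(−0.0330·8/12) + 17.86·e^(−0.0330·15/12)
I = 17.7620 + 17.6646 + 17.4714 + 17.1383 = 70.0363
F = (S − I)·e^(rT) = (588.65 − 70.0363) · e^(0.0330·16/12)
= 518.6137 · e^0.044000 = 518.6137 × 1.044982 = R$541.94

R$541.94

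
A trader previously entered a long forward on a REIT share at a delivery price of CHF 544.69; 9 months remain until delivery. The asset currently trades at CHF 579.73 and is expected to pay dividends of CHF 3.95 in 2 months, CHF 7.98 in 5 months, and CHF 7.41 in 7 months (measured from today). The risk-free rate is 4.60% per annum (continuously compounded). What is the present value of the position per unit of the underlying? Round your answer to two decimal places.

CHF 34.55

PV(remaining dividends) I = 3.95·e^(−0.0460·2/12) + 7.98·e^(−0.0460·5/12) + 7.41·e^(−0.0460·7/12) = 18.9621
Current forward F = (S − I)·e^(rT) = (579.73 − 18.9621)·e^(0.0460·9/12) = 560.7679 × 1.035102 = 580.4520
Value (long) = (F − K)·e^(−rT) = (580.4520 − 544.69) × 0.966088 = 34.5492
Value = CHF 34.55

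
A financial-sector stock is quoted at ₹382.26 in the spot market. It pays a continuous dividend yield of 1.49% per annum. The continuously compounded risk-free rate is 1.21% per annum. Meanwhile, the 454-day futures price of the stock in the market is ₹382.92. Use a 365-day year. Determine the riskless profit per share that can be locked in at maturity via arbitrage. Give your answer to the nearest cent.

₹1.99 per share

Fair futures: F* = S·e^(carry·T), with carry = (r − q) = 0.0121 − 0.0149 = -0.0028
F* = 382.26 · e^(-0.0028 × 454/365) = 382.26 · e^-0.003483 = 382.26 × 0.996523 = ₹380.9309
Market ₹382.92 > fair ₹380.9309: forward overpriced → cash-and-carry (buy spot, short the forward).
At maturity, profit = |F_mkt − F*| = |382.92 − 380.9309| = ₹1.99 per share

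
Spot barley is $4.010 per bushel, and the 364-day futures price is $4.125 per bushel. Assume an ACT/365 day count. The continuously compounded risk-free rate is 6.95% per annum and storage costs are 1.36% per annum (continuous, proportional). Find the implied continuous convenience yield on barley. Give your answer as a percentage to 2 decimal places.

5.47%

F = S·e^((r+u−y)T) ⇒ (r+u−y) = ln(F/S)/T
ln(4.125/4.010) = 0.028275; /T ⇒ 0.028353
y = r + u − ln(F/S)/T = 0.0695 + 0.0136 − 0.028353 = 0.054747
y = 5.47%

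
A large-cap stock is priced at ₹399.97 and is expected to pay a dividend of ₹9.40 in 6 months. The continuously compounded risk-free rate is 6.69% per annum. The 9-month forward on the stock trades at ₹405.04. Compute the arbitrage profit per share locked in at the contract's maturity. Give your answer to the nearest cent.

PV(dividends) I = 9.40·e^(−0.0669·6/12) = 9.0908
Fair forward F* = (S − I)·e^(rT) = (399.97 − 9.0908)·e^0.050175 = 390.8792 × 1.051455 = 410.9919
Market ₹405.04 < fair 410.9919: forward underpriced → reverse cash-and-carry (short the stock, invest proceeds at r, pay the dividends, go long the forward).
Profit at T = |F_mkt − F*| = |405.04 − 410.9919| = ₹5.95 per share

₹5.95 per share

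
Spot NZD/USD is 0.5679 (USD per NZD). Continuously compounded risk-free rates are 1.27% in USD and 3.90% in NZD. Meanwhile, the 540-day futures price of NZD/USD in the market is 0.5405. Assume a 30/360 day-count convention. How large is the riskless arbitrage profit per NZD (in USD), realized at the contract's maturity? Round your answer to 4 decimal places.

Fair futures: F* = S·e^(carry·T), with carry = (r_USD − r_NZD) = 0.0127 − 0.0390 = -0.0263
F* = 0.5679 · e^(-0.0263 × 540/360) = 0.5679 · e^-0.039450 = 0.5679 × 0.961318 = 0.5459
Market 0.5405 < fair 0.5459: forward underpriced → reverse cash-and-carry (short spot, go long the forward).
At maturity, profit = |F_mkt − F*| = |0.5405 − 0.5459| = 0.0054 per NZD (in USD)

0.0054 per NZD (in USD)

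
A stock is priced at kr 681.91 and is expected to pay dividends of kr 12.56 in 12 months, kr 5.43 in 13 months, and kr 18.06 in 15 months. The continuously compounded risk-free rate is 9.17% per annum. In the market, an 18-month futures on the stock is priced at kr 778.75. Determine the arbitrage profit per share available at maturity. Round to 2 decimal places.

PV(dividends) I = 12.56·e^(−0.0917·12/12) + 5.43·e^(−0.0917·13/12) + 18.06·e^(−0.0917·15/12) = 32.4801
Fair futures F* = (S − I)·e^(rT) = (681.91 − 32.4801)·e^0.137550 = 649.4299 × 1.147459 = 745.1942
Market kr 778.75 > fair 745.1942: forward overpriced → cash-and-carry (borrow at r, buy the stock and collect the dividends, short the forward).
Profit at T = |F_mkt − F*| = |778.75 − 745.1942| = kr 33.56 per share

kr 33.56 per share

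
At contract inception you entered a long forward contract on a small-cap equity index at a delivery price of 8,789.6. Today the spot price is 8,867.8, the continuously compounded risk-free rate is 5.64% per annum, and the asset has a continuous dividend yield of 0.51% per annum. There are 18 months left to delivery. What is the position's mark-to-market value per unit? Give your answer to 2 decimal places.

723.63

Current fair forward for the remaining 18 months: F = S·e^((r − q)·T), (r − q) = 0.0564 − 0.0051 = 0.0513
F = 8867.8 · e^(0.0513 × 18/12) = 8867.8 × 1.07998808 = 9577.1183
Value of long forward = (F − K)·e^(−rT) = (9577.1183 − 8789.6) · e^(−0.0564·18/12)
= 787.5183 × 0.91887976 = 723.63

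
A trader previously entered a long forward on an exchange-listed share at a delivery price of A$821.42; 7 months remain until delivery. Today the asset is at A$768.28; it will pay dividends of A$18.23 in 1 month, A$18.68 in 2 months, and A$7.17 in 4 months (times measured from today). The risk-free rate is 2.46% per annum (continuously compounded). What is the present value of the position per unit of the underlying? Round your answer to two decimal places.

-A$85.34

PV(remaining dividends) I = 18.23·e^(−0.0246·1/12) + 18.68·e^(−0.0246·2/12) + 7.17·e^(−0.0246·4/12) = 43.9077
Current forward F = (S − I)·e^(rT) = (768.28 − 43.9077)·e^(0.0246·7/12) = 724.3723 × 1.014453 = 734.8417
Value (long) = (F − K)·e^(−rT) = (734.8417 − 821.42) × 0.985752 = -85.3447
Value = -A$85.34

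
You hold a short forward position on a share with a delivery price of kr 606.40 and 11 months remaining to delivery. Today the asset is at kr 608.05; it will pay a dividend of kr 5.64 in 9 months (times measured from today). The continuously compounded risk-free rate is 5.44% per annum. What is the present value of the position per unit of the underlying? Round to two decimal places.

-kr 25.73

PV(remaining dividends) I = 5.64·e^(−0.0544·9/12) = 5.4145
Current forward F = (S − I)·e^(rT) = (608.05 − 5.4145)·e^(0.0544·11/12) = 602.6355 × 1.051131 = 633.4489
Value (long) = (F − K)·e^(−rT) = (633.4489 − 606.40) × 0.951356 = 25.7331
Short position value = −(long value) = -kr 25.73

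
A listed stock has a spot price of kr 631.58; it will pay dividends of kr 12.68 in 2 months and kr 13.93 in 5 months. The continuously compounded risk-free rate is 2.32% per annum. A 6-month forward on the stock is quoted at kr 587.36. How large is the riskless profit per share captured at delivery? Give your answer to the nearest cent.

kr 24.85 per share

PV(dividends) I = 12.68·e^(−0.0232·2/12) + 13.93·e^(−0.0232·5/12) = 26.4271
Fair forward F* = (S − I)·e^(rT) = (631.58 − 26.4271)·e^0.011600 = 605.1529 × 1.011668 = 612.2138
Market kr 587.36 < fair 612.2138: forward underpriced → reverse cash-and-carry (short the stock, invest proceeds at r, pay the dividends, go long the forward).
Profit at T = |F_mkt − F*| = |587.36 − 612.2138| = kr 24.85 per share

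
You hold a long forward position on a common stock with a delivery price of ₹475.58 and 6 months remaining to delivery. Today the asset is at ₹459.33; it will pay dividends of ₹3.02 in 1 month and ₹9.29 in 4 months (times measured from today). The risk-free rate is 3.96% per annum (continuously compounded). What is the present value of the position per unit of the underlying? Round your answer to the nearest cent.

PV(remaining dividends) I = 3.02·e^(−0.0396·1/12) + 9.29·e^(−0.0396·4/12) = 12.1782
Current forward F = (S − I)·e^(rT) = (459.33 − 12.1782)·e^(0.0396·6/12) = 447.1518 × 1.019997 = 456.0935
Value (long) = (F − K)·e^(−rT) = (456.0935 − 475.58) × 0.980395 = -19.1045
Value = -₹19.10

-₹19.10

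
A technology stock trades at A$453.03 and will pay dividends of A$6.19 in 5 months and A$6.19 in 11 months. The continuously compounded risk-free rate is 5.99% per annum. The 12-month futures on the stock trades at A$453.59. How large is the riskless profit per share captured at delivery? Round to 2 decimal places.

PV(dividends) I = 6.19·e^(−0.0599·5/12) + 6.19·e^(−0.0599·11/12) = 11.8967
Fair futures F* = (S − I)·e^(rT) = (453.03 − 11.8967)·e^0.059900 = 441.1333 × 1.061730 = 468.3645
Market A$453.59 < fair 468.3645: forward underpriced → reverse cash-and-carry (short the stock, invest proceeds at r, pay the dividends, go long the forward).
Profit at T = |F_mkt − F*| = |453.59 − 468.3645| = A$14.77 per share

A$14.77 per share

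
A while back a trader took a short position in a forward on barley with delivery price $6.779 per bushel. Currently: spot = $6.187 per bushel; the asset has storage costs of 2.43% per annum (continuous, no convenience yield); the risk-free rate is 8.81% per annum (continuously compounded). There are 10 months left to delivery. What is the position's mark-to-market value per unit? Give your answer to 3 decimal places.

Current fair forward for the remaining 10 months: F = S·e^((r + u)·T), (r + u) = 0.0881 + 0.0243 = 0.1124
F = 6.187 · e^(0.1124 × 10/12) = 6.187 × 1.098194 = 6.7945
Value of long forward = (F − K)·e^(−rT) = (6.7945 − 6.779) · e^(−0.0881·10/12)
= 0.0155 × 0.929214 = 0.014
Short position value = −(long value) = -$0.014

-$0.014 per bushel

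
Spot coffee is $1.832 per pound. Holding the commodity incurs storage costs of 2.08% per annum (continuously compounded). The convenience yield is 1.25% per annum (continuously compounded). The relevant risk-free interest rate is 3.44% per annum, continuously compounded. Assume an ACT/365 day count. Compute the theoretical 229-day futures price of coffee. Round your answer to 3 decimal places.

$1.882 per pound

Net carry = r + u − y = 0.0344 + 0.0208 − 0.0125 = 0.0427
F = S·e^((r+u−y)T) = 1.832 · e^(0.0427 × 229/365) = 1.832 · e^0.026790
= 1.832 × 1.027152 = $1.882 per pound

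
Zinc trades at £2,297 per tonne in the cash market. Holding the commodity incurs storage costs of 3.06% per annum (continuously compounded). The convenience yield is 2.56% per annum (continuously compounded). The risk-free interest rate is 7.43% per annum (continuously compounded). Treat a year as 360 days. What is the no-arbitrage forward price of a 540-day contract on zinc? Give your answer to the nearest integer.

Net carry = r + u − y = 0.0743 + 0.0306 − 0.0256 = 0.0793
F = S·e^((r+u−y)T) = 2297 · e^(0.0793 × 540/360) = 2297 · e^0.118950
= 2297 × 1.126314 = £2,587 per tonne

£2,587 per tonne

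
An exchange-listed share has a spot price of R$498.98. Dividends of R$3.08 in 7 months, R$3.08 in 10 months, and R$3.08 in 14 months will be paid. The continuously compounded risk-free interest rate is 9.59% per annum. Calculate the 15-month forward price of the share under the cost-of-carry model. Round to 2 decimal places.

PV(dividends) I = 3.08·e^(−0.0959·7/12) + 3.08·e^(−0.0959·10/12) + 3.08·e^(−0.0959·14/12)
I = 2.9124 + 2.8434 + 2.7540 = 8.5098
F = (S − I)·e^(rT) = (498.98 − 8.5098) · e^(0.0959·15/12)
= 490.4702 · e^0.119875 = 490.4702 × 1.127356 = R$552.93

R$552.93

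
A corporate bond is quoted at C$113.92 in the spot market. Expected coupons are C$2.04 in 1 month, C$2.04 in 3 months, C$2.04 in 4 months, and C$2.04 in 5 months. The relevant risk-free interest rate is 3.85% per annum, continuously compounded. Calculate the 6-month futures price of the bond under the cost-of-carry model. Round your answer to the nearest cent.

PV(coupons) I = 2.04·e^(−0.0385·1/12) + 2.04·e^(−0.0385·3/12) + 2.04·e^(−0.0385·4/12) + 2.04·e^(−0.0385·5/12)
I = 2.0335 + 2.0205 + 2.0140 + 2.0075 = 8.0755
F = (S − I)·e^(rT) = (113.92 − 8.0755) · e^(0.0385·6/12)
= 105.8445 · e^0.019250 = 105.8445 × 1.019436 = C$107.90

C$107.90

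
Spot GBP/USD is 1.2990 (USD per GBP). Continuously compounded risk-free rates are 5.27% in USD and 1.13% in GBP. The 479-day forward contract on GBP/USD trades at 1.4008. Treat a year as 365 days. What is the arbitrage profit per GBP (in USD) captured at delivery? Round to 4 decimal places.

0.0293 per GBP (in USD)

Fair forward: F* = S·e^(carry·T), with carry = (r_USD − r_GBP) = 0.0527 − 0.0113 = 0.0414
F* = 1.2990 · e^(0.0414 × 479/365) = 1.2990 · e^0.054330 = 1.2990 × 1.055833 = 1.3715
Market 1.4008 > fair 1.3715: forward overpriced → cash-and-carry (buy spot, short the forward).
At maturity, profit = |F_mkt − F*| = |1.4008 − 1.3715| = 0.0293 per GBP (in USD)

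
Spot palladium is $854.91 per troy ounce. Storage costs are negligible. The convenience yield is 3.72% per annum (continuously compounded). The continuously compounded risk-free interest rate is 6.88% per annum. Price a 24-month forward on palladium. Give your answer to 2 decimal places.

Net carry = r + u − y = 0.0688 + 0.0000 − 0.0372 = 0.0316
F = S·e^((r+u−y)T) = 854.91 · e^(0.0316 × 24/12) = 854.91 · e^0.063200
= 854.91 × 1.065240 = $910.68 per troy ounce

$910.68 per troy ounce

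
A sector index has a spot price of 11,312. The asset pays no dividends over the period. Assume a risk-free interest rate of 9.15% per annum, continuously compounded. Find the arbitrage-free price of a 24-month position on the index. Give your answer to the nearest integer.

13,584

F = S·e^(rT) = 11312 · e^(0.0915 × 24/12)
= 11312 · e^0.183000 = 11312 × 1.200814
F = 13,584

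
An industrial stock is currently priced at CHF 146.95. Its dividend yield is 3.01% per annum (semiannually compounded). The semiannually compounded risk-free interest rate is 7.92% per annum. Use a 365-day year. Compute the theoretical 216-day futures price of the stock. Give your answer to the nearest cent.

F = S · (1+r/2)^(2T) / (1+q/2)^(2T)
= 146.95 × 1.047038 / 1.017837 = 146.95 × 1.028689
F = CHF 151.17

CHF 151.17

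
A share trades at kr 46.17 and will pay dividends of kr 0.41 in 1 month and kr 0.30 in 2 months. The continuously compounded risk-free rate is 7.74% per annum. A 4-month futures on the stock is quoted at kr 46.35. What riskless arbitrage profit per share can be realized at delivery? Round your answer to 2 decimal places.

kr 0.30 per share

PV(dividends) I = 0.41·e^(−0.0774·1/12) + 0.30·e^(−0.0774·2/12) = 0.7035
Fair futures F* = (S − I)·e^(rT) = (46.17 − 0.7035)·e^0.025800 = 45.4665 × 1.026136 = 46.6548
Market kr 46.35 < fair 46.6548: forward underpriced → reverse cash-and-carry (short the stock, invest proceeds at r, pay the dividends, go long the forward).
Profit at T = |F_mkt − F*| = |46.35 − 46.6548| = kr 0.30 per share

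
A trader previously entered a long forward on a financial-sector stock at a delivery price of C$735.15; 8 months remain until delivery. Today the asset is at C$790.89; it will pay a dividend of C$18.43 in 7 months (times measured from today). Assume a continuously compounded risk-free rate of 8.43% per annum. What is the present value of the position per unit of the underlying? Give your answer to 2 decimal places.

C$78.37

PV(remaining dividends) I = 18.43·e^(−0.0843·7/12) = 17.5456
Current forward F = (S − I)·e^(rT) = (790.89 − 17.5456)·e^(0.0843·8/12) = 773.3444 × 1.057809 = 818.0507
Value (long) = (F − K)·e^(−rT) = (818.0507 − 735.15) × 0.945350 = 78.3702
Value = C$78.37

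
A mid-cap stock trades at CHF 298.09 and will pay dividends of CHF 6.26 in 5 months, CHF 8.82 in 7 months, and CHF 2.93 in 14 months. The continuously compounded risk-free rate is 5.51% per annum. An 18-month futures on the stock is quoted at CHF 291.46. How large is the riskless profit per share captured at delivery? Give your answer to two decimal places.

PV(dividends) I = 6.26·e^(−0.0551·5/12) + 8.82·e^(−0.0551·7/12) + 2.93·e^(−0.0551·14/12) = 17.4065
Fair futures F* = (S − I)·e^(rT) = (298.09 − 17.4065)·e^0.082650 = 280.6835 × 1.086162 = 304.8678
Market CHF 291.46 < fair 304.8678: forward underpriced → reverse cash-and-carry (short the stock, invest proceeds at r, pay the dividends, go long the forward).
Profit at T = |F_mkt − F*| = |291.46 − 304.8678| = CHF 13.41 per share

CHF 13.41 per share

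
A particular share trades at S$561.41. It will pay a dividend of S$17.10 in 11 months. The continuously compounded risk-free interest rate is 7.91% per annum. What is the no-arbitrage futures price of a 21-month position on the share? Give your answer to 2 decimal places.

S$626.49

PV(dividends) I = 17.10·e^(−0.0791·11/12)
I = 15.9040
F = (S − I)·e^(rT) = (561.41 − 15.9040) · e^(0.0791·21/12)
= 545.5060 · e^0.138425 = 545.5060 × 1.148464 = S$626.49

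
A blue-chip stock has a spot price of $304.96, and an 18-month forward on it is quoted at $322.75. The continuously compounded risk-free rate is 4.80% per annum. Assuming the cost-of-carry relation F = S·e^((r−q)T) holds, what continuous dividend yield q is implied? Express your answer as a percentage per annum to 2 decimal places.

1.02%

From F = S·e^((r−q)T): (r − q) = ln(F/S)/T
ln(322.75/304.96) = ln(1.058336) = 0.056698
(r − q) = 0.056698 / (18/12) = 0.037799
q = r − ln(F/S)/T = 0.0480 − 0.037799 = 0.010201
q = 1.02%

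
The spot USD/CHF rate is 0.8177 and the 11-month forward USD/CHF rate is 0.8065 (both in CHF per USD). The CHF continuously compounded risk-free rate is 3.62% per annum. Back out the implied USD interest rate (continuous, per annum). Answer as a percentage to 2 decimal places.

5.12%

F = S·e^((r_CHF − r_USD)T) ⇒ r_USD = r_CHF − ln(F/S)/T
ln(0.8065/0.8177) = -0.013792; /(11/12) = -0.015046
r_USD = 0.0362 + 0.015046 = 0.051246
r_USD = 5.12%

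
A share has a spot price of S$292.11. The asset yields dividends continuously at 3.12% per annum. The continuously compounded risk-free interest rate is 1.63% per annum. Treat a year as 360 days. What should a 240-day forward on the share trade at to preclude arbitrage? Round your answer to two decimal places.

F = S·e^((r − q)T) = 292.11 · e^((0.0163 − 0.0312) × 240/360)
= 292.11 · e^-0.009933 = 292.11 × 0.990116
F = S$289.22

S$289.22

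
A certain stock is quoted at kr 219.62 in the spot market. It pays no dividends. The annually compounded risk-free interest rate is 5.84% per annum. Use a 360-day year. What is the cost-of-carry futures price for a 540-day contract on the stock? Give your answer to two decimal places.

kr 239.14

F = S · (1+r)^T
= 219.62 × 1.088867
F = kr 239.14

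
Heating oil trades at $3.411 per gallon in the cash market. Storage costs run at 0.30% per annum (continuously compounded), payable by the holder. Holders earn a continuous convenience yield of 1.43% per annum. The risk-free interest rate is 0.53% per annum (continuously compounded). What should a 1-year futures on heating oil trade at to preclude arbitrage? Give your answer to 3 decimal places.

$3.391 per gallon

Net carry = r + u − y = 0.0053 + 0.0030 − 0.0143 = -0.0060
F = S·e^((r+u−y)T) = 3.411 · e^(-0.0060 × 1) = 3.411 · e^-0.006000
= 3.411 × 0.994018 = $3.391 per gallon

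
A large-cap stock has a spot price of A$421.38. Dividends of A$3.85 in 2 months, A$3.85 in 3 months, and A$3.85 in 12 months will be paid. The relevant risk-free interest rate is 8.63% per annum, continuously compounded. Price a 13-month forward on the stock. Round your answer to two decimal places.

PV(dividends) I = 3.85·e^(−0.0863·2/12) + 3.85·e^(−0.0863·3/12) + 3.85·e^(−0.0863·12/12)
I = 3.7950 + 3.7678 + 3.5317 = 11.0945
F = (S − I)·e^(rT) = (421.38 − 11.0945) · e^(0.0863·13/12)
= 410.2855 · e^0.093492 = 410.2855 × 1.098002 = A$450.49

A$450.49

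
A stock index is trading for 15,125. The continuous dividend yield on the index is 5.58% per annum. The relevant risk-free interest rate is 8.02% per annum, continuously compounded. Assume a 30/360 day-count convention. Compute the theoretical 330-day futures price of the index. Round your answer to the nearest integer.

F = S·e^((r − q)T) = 15125 · e^((0.0802 − 0.0558) × 330/360)
= 15125 · e^0.022367 = 15125 × 1.022619
F = 15,467

15,467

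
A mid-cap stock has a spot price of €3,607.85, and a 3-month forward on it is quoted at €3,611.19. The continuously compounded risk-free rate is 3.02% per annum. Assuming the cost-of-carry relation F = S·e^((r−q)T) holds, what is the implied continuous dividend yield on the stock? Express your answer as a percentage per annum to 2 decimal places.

2.65%

From F = S·e^((r−q)T): (r − q) = ln(F/S)/T
ln(3611.19/3607.85) = ln(1.000926) = 0.000926
(r − q) = 0.000926 / (3/12) = 0.003704
q = r − ln(F/S)/T = 0.0302 − 0.003704 = 0.026496
q = 2.65%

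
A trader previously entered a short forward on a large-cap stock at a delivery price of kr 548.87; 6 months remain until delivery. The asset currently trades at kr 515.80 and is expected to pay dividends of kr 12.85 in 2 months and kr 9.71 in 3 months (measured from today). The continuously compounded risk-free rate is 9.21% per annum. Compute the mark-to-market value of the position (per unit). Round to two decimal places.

PV(remaining dividends) I = 12.85·e^(−0.0921·2/12) + 9.71·e^(−0.0921·3/12) = 22.1432
Current forward F = (S − I)·e^(rT) = (515.80 − 22.1432)·e^(0.0921·6/12) = 493.6568 × 1.047127 = 516.9214
Value (long) = (F − K)·e^(−rT) = (516.9214 − 548.87) × 0.954994 = -30.5107
Short position value = −(long value) = kr 30.51

kr 30.51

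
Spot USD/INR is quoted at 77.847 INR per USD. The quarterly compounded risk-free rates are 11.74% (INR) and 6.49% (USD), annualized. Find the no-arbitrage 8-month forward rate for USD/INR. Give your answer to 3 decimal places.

80.557

By covered interest parity, F = S · (1+r_INR/4)^(4T) / (1+r_USD/4)^(4T)
= 77.847 × 1.080193 / 1.043854 = 77.847 × 1.034812
F = 80.557 INR per USD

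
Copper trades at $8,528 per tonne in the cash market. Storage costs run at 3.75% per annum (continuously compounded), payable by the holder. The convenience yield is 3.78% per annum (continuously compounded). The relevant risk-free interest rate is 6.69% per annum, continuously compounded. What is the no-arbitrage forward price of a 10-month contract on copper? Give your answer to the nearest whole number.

$9,015 per tonne

Net carry = r + u − y = 0.0669 + 0.0375 − 0.0378 = 0.0666
F = S·e^((r+u−y)T) = 8528 · e^(0.0666 × 10/12) = 8528 · e^0.055500
= 8528 × 1.057069 = $9,015 per tonne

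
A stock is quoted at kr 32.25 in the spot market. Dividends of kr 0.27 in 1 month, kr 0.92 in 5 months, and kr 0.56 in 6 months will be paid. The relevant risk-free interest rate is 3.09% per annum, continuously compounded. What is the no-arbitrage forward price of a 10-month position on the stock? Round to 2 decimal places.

kr 31.32

PV(dividends) I = 0.27·e^(−0.0309·1/12) + 0.92·e^(−0.0309·5/12) + 0.56·e^(−0.0309·6/12)
I = 0.2693 + 0.9082 + 0.5514 = 1.7289
F = (S − I)·e^(rT) = (32.25 − 1.7289) · e^(0.0309·10/12)
= 30.5211 · e^0.025750 = 30.5211 × 1.026084 = kr 31.32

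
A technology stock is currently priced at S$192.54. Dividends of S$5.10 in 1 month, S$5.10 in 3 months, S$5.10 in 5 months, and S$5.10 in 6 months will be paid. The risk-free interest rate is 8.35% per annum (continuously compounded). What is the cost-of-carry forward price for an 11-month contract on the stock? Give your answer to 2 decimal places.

S$186.40

PV(dividends) I = 5.10·e^(−0.0835·1/12) + 5.10·e^(−0.0835·3/12) + 5.10·e^(−0.0835·5/12) + 5.10·e^(−0.0835·6/12)
I = 5.0646 + 4.9946 + 4.9256 + 4.8915 = 19.8763
F = (S − I)·e^(rT) = (192.54 − 19.8763) · e^(0.0835·11/12)
= 172.6637 · e^0.076542 = 172.6637 × 1.079548 = S$186.40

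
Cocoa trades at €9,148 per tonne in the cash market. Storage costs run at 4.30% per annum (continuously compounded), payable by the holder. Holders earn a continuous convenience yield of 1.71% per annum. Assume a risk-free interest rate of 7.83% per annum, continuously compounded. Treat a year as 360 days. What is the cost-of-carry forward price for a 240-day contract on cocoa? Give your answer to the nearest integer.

€9,806 per tonne

Net carry = r + u − y = 0.0783 + 0.0430 − 0.0171 = 0.1042
F = S·e^((r+u−y)T) = 9148 · e^(0.1042 × 240/360) = 9148 · e^0.069467
= 9148 × 1.071937 = €9,806 per tonne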